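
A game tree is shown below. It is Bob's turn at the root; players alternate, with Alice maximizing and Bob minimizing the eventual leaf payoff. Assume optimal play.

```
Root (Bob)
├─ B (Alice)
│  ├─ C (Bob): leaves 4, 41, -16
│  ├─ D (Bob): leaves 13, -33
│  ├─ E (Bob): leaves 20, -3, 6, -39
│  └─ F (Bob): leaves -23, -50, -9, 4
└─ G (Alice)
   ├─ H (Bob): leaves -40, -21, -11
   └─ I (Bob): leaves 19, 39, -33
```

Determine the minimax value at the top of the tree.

C (Bob): min(4, 41, -16) = -16
D (Bob): min(13, -33) = -33
E (Bob): min(20, -3, 6, -39) = -39
F (Bob): min(-23, -50, -9, 4) = -50
B (Alice): max(-16, -33, -39, -50) = -16
H (Bob): min(-40, -21, -11) = -40
I (Bob): min(19, 39, -33) = -33
G (Alice): max(-40, -33) = -33
Root (Bob): min(-16, -33) = -33

-33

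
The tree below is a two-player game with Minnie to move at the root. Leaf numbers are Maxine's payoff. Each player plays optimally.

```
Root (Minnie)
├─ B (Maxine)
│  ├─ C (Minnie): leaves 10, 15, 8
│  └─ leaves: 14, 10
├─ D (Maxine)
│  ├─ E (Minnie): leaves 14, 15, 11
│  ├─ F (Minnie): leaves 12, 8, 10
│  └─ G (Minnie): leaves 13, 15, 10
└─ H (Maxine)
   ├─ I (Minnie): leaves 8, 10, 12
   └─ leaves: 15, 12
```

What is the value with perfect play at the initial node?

11

C (Minnie): min(10, 15, 8) = 8
B (Maxine): max(8, 14, 10) = 14
E (Minnie): min(14, 15, 11) = 11
F (Minnie): min(12, 8, 10) = 8
G (Minnie): min(13, 15, 10) = 10
D (Maxine): max(11, 8, 10) = 11
I (Minnie): min(8, 10, 12) = 8
H (Maxine): max(8, 15, 12) = 15
Root (Minnie): min(14, 11, 15) = 11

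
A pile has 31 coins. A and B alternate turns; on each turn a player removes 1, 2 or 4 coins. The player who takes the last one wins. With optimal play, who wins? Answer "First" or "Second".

First

Compute winning (W) and losing (L) positions by backward induction:
i:   0  1  2  3  4  5  6  7  8  9 10 11 12 13 14 15 16 17 18 19 20 21 22 23 24 25 26 27 28 29 30 31
     L  W  W  L  W  W  L  W  W  L  W  W  L  W  W  L  W  W  L  W  W  L  W  W  L  W  W  L  W  W  L  W
Position 31 is W, so the first player wins.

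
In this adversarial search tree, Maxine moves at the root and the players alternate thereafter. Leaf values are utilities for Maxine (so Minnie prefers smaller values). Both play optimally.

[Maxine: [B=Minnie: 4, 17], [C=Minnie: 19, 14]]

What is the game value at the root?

14

B (Minnie): min(4, 17) = 4
C (Minnie): min(19, 14) = 14
Root (Maxine): max(4, 14) = 14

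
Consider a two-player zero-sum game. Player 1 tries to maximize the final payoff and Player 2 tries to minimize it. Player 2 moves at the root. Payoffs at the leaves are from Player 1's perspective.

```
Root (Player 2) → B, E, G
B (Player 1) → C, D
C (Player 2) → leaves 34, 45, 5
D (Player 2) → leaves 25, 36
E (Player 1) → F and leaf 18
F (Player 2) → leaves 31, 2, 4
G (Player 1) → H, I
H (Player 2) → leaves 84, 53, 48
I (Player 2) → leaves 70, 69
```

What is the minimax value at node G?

69

H: min(84, 53, 48) = 48
I: min(70, 69) = 69
G: max(48, 69) = 69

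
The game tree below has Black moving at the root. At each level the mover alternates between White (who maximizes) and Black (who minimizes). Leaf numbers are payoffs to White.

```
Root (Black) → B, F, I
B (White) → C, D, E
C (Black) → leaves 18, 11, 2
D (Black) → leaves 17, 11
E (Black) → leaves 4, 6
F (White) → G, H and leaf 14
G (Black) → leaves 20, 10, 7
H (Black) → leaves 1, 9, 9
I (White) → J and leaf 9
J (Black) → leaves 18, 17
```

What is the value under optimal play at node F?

14

G: min(20, 10, 7) = 7
H: min(1, 9, 9) = 1
F: max(7, 1, 14) = 14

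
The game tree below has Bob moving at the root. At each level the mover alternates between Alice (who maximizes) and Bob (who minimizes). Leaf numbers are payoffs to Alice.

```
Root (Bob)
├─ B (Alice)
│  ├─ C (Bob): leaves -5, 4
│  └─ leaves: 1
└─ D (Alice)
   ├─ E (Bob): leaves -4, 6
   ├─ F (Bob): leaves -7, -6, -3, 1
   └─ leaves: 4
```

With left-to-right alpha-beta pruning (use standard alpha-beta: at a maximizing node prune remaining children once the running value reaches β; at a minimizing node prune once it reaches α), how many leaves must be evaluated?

C [α=-∞,β=+∞]: v=-5
B [α=-∞,β=+∞]: v=1
E [α=-∞,β=1]: v=-4
F [α=-4,β=1]: v=-7 after child 1 ≤ α → α-cutoff, skip 3
D [α=-∞,β=1]: v=4
Root [α=-∞,β=+∞]: v=1
Leaves evaluated: 7 of 10.

7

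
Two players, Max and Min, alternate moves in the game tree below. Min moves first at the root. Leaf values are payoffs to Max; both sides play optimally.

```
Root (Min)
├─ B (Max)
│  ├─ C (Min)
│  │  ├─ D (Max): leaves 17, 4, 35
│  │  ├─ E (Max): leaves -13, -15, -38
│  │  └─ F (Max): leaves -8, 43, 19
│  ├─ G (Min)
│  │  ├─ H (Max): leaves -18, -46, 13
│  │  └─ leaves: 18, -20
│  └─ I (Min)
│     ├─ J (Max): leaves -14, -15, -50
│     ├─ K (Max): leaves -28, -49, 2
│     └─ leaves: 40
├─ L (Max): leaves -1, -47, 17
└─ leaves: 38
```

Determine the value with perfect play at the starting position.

-13

D (Max): max(17, 4, 35) = 35
E (Max): max(-13, -15, -38) = -13
F (Max): max(-8, 43, 19) = 43
C (Min): min(35, -13, 43) = -13
H (Max): max(-18, -46, 13) = 13
G (Min): min(13, 18, -20) = -20
J (Max): max(-14, -15, -50) = -14
K (Max): max(-28, -49, 2) = 2
I (Min): min(-14, 2, 40) = -14
B (Max): max(-13, -20, -14) = -13
L (Max): max(-1, -47, 17) = 17
Root (Min): min(-13, 17, 38) = -13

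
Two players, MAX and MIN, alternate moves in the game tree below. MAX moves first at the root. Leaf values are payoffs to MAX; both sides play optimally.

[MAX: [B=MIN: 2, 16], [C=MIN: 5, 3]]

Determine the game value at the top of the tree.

3

B (MIN): min(2, 16) = 2
C (MIN): min(5, 3) = 3
Root (MAX): max(2, 3) = 3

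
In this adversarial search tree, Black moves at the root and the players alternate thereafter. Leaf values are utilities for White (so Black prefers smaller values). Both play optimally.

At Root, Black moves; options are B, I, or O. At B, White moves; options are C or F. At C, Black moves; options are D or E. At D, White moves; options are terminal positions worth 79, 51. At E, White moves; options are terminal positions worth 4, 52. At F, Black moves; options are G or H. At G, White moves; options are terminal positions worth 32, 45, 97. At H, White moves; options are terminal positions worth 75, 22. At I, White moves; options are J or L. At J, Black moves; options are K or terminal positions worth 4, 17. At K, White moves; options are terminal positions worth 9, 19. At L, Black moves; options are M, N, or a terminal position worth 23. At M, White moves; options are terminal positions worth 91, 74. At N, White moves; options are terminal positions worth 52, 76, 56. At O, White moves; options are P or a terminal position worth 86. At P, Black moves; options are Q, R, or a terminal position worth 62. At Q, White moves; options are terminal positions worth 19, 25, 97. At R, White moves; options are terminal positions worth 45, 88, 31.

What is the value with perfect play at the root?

23

D (White): max(79, 51) = 79
E (White): max(4, 52) = 52
C (Black): min(79, 52) = 52
G (White): max(32, 45, 97) = 97
H (White): max(75, 22) = 75
F (Black): min(97, 75) = 75
B (White): max(52, 75) = 75
K (White): max(9, 19) = 19
J (Black): min(19, 4, 17) = 4
M (White): max(91, 74) = 91
N (White): max(52, 76, 56) = 76
L (Black): min(91, 76, 23) = 23
I (White): max(4, 23) = 23
Q (White): max(19, 25, 97) = 97
R (White): max(45, 88, 31) = 88
P (Black): min(97, 88, 62) = 62
O (White): max(62, 86) = 86
Root (Black): min(75, 23, 86) = 23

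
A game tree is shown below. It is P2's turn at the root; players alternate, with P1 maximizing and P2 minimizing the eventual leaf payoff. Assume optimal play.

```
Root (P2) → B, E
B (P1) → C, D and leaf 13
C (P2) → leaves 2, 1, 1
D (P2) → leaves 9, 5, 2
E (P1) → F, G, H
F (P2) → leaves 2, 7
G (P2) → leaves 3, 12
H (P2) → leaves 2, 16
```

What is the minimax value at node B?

C: min(2, 1, 1) = 1
D: min(9, 5, 2) = 2
B: max(1, 2, 13) = 13

13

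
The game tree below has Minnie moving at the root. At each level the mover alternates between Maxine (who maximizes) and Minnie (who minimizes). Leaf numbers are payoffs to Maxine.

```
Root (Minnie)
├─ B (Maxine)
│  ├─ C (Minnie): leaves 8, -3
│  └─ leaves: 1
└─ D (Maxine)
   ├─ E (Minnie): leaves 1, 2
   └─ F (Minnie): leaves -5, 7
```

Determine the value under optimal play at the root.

C (Minnie): min(8, -3) = -3
B (Maxine): max(-3, 1) = 1
E (Minnie): min(1, 2) = 1
F (Minnie): min(-5, 7) = -5
D (Maxine): max(1, -5) = 1
Root (Minnie): min(1, 1) = 1

1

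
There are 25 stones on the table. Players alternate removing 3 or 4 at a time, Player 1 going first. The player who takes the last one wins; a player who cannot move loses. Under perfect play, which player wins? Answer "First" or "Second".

First

Positions where the player to move wins (W) vs loses (L):
i:   0  1  2  3  4  5  6  7  8  9 10 11 12 13 14 15 16 17 18 19 20 21 22 23 24 25
     L  L  L  W  W  W  W  L  L  L  W  W  W  W  L  L  L  W  W  W  W  L  L  L  W  W
Position 25 is W, so the first player wins.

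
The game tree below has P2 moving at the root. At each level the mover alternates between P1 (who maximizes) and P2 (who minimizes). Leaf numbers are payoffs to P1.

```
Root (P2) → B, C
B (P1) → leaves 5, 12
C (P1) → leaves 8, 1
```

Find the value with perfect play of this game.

B (P1): max(5, 12) = 12
C (P1): max(8, 1) = 8
Root (P2): min(12, 8) = 8

8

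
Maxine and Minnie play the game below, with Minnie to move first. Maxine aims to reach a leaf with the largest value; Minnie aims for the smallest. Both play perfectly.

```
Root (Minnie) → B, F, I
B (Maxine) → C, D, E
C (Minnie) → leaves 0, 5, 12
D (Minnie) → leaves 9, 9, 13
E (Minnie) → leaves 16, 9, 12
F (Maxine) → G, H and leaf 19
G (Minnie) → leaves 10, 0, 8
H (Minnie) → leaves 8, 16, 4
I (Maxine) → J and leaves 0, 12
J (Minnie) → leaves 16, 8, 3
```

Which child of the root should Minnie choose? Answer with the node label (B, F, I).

B

C (Minnie): min(0, 5, 12) = 0
D (Minnie): min(9, 9, 13) = 9
E (Minnie): min(16, 9, 12) = 9
B (Maxine): max(0, 9, 9) = 9
G (Minnie): min(10, 0, 8) = 0
H (Minnie): min(8, 16, 4) = 4
F (Maxine): max(0, 4, 19) = 19
J (Minnie): min(16, 8, 3) = 3
I (Maxine): max(3, 0, 12) = 12
Root (Minnie): min(9, 19, 12) = 9
Minnie picks the child with the lowest value: B (value 9).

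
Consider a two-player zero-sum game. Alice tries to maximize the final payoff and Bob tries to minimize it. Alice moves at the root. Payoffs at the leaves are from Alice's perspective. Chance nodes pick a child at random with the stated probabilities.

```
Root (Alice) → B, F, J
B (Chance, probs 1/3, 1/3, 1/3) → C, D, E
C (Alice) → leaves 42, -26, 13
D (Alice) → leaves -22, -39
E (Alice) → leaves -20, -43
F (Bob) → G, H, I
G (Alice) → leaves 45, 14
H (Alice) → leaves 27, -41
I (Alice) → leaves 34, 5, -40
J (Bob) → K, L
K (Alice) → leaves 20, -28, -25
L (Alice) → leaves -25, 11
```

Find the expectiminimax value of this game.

27

C (Alice): max(42, -26, 13) = 42
D (Alice): max(-22, -39) = -22
E (Alice): max(-20, -43) = -20
B (Chance): 1/3·42 + 1/3·-22 + 1/3·-20 = 0
G (Alice): max(45, 14) = 45
H (Alice): max(27, -41) = 27
I (Alice): max(34, 5, -40) = 34
F (Bob): min(45, 27, 34) = 27
K (Alice): max(20, -28, -25) = 20
L (Alice): max(-25, 11) = 11
J (Bob): min(20, 11) = 11
Root (Alice): max(0, 27, 11) = 27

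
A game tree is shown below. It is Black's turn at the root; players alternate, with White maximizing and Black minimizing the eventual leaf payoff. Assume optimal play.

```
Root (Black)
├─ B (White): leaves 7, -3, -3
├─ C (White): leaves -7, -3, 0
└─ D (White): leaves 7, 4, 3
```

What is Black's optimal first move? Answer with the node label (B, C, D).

C

B (White): max(7, -3, -3) = 7
C (White): max(-7, -3, 0) = 0
D (White): max(7, 4, 3) = 7
Root (Black): min(7, 0, 7) = 0
Black picks the child with the lowest value: C (value 0).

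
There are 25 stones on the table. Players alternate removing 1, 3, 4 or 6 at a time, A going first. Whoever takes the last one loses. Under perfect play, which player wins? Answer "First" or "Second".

W/L table (W = player to move can force a win):
i:   0  1  2  3  4  5  6  7  8  9 10 11 12 13 14 15 16 17 18 19 20 21 22 23 24 25
     W  L  W  L  W  W  W  W  L  W  L  W  W  W  W  L  W  L  W  W  W  W  L  W  L  W
Position 25 is W, so the first player wins.

First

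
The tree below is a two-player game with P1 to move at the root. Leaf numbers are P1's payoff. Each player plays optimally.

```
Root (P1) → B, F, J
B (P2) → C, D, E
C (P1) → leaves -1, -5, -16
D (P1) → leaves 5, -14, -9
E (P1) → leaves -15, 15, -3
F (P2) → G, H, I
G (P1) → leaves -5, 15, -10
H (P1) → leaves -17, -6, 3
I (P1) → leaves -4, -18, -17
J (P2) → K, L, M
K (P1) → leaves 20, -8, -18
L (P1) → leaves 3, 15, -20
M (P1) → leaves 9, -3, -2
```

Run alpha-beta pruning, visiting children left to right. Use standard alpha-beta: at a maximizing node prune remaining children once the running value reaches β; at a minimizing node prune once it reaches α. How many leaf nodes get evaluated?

C [α=-∞,β=+∞]: v=-1
D [α=-∞,β=-1]: v=5 after child 1 ≥ β → β-cutoff, skip 2
E [α=-∞,β=-1]: v=15 after child 2 ≥ β → β-cutoff, skip 1
B [α=-∞,β=+∞]: v=-1
G [α=-1,β=+∞]: v=15
H [α=-1,β=15]: v=3
I [α=-1,β=3]: v=-4
F [α=-1,β=+∞]: v=-4
K [α=-1,β=+∞]: v=20
L [α=-1,β=20]: v=15
M [α=-1,β=15]: v=9
J [α=-1,β=+∞]: v=9
Root [α=-∞,β=+∞]: v=9
Leaves evaluated: 24 of 27.

24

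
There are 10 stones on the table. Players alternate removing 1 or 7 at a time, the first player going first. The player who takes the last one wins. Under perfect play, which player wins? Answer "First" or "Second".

Positions where the player to move wins (W) vs loses (L):
i:   0  1  2  3  4  5  6  7  8  9 10
     L  W  L  W  L  W  L  W  L  W  L
Position 10 is L, so the second player wins.

Second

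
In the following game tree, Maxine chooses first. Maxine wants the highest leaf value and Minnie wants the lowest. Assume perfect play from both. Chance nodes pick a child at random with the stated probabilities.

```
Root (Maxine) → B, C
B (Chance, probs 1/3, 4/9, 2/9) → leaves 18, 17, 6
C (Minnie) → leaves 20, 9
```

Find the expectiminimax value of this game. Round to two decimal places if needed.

14.89

B (Chance): 1/3·18 + 4/9·17 + 2/9·6 = 14.89
C (Minnie): min(20, 9) = 9
Root (Maxine): max(14.89, 9) = 14.89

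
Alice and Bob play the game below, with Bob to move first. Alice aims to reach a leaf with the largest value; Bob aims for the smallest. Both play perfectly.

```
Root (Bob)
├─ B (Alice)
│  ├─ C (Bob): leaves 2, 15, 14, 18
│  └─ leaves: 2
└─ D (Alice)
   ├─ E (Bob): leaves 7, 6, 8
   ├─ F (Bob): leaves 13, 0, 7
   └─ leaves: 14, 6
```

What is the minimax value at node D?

14

E: min(7, 6, 8) = 6
F: min(13, 0, 7) = 0
D: max(6, 0, 14, 6) = 14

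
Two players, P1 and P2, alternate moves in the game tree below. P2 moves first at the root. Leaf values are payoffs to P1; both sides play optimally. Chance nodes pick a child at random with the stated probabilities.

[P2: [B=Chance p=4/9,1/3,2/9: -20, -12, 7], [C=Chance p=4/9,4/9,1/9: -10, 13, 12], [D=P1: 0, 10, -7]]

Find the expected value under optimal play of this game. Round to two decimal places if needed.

-11.33

B (Chance): 4/9·-20 + 1/3·-12 + 2/9·7 = -11.33
C (Chance): 4/9·-10 + 4/9·13 + 1/9·12 = 2.67
D (P1): max(0, 10, -7) = 10
Root (P2): min(-11.33, 2.67, 10) = -11.33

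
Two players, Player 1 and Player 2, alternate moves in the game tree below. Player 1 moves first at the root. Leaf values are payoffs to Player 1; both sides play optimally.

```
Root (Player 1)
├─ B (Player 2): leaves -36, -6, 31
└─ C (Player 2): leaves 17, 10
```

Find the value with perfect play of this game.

10

B (Player 2): min(-36, -6, 31) = -36
C (Player 2): min(17, 10) = 10
Root (Player 1): max(-36, 10) = 10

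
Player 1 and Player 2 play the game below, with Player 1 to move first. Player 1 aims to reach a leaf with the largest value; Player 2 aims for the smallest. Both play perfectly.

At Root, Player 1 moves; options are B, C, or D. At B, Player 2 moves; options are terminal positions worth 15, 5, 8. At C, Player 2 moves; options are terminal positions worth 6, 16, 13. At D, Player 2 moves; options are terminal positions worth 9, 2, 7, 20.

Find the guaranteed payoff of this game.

6

B (Player 2): min(15, 5, 8) = 5
C (Player 2): min(6, 16, 13) = 6
D (Player 2): min(9, 2, 7, 20) = 2
Root (Player 1): max(5, 6, 2) = 6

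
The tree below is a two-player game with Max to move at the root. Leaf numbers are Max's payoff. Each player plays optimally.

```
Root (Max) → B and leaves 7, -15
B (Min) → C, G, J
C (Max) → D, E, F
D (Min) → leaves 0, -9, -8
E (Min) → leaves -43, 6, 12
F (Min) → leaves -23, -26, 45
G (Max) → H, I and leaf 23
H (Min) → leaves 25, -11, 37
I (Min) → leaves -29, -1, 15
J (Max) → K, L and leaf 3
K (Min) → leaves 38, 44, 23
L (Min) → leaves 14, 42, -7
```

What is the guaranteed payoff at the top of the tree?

D (Min): min(0, -9, -8) = -9
E (Min): min(-43, 6, 12) = -43
F (Min): min(-23, -26, 45) = -26
C (Max): max(-9, -43, -26) = -9
H (Min): min(25, -11, 37) = -11
I (Min): min(-29, -1, 15) = -29
G (Max): max(-11, -29, 23) = 23
K (Min): min(38, 44, 23) = 23
L (Min): min(14, 42, -7) = -7
J (Max): max(23, -7, 3) = 23
B (Min): min(-9, 23, 23) = -9
Root (Max): max(-9, 7, -15) = 7

7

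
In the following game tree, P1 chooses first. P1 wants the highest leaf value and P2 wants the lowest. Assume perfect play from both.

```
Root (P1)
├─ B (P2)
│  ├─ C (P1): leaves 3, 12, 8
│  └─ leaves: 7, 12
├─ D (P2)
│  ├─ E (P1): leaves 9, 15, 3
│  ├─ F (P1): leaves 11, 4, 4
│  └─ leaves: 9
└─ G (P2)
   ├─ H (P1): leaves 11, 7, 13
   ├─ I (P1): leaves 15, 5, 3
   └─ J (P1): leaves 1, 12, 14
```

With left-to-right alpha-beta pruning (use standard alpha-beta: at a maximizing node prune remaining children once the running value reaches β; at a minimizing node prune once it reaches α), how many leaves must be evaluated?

19

C [α=-∞,β=+∞]: v=12
B [α=-∞,β=+∞]: v=7
E [α=7,β=+∞]: v=15
F [α=7,β=15]: v=11
D [α=7,β=+∞]: v=9
H [α=9,β=+∞]: v=13
I [α=9,β=13]: v=15 after child 1 ≥ β → β-cutoff, skip 2
J [α=9,β=13]: v=14
G [α=9,β=+∞]: v=13
Root [α=-∞,β=+∞]: v=13
Leaves evaluated: 19 of 21.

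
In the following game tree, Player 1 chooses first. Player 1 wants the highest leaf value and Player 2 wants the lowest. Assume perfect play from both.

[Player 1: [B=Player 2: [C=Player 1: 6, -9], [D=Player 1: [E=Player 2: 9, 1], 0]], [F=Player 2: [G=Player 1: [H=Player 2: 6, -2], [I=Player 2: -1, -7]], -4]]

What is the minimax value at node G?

H: min(6, -2) = -2
I: min(-1, -7) = -7
G: max(-2, -7) = -2

-2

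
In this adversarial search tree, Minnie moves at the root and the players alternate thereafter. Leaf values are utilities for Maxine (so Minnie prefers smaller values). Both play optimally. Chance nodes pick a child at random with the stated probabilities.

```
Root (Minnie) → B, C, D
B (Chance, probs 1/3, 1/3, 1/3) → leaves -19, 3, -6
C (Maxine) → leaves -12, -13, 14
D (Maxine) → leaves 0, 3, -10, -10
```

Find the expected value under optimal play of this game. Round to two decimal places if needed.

B (Chance): 1/3·-19 + 1/3·3 + 1/3·-6 = -7.33
C (Maxine): max(-12, -13, 14) = 14
D (Maxine): max(0, 3, -10, -10) = 3
Root (Minnie): min(-7.33, 14, 3) = -7.33

-7.33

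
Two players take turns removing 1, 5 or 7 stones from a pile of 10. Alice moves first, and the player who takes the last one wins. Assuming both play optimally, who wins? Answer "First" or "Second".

Second

i:   0  1  2  3  4  5  6  7  8  9 10
     L  W  L  W  L  W  L  W  L  W  L
Position 10 is L, so the second player wins.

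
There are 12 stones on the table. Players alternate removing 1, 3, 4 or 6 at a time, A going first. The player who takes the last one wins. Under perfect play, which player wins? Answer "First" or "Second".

Mark each pile size as W (mover wins) or L (mover loses):
i:   0  1  2  3  4  5  6  7  8  9 10 11 12
     L  W  L  W  W  W  W  L  W  L  W  W  W
Position 12 is W, so the first player wins.

First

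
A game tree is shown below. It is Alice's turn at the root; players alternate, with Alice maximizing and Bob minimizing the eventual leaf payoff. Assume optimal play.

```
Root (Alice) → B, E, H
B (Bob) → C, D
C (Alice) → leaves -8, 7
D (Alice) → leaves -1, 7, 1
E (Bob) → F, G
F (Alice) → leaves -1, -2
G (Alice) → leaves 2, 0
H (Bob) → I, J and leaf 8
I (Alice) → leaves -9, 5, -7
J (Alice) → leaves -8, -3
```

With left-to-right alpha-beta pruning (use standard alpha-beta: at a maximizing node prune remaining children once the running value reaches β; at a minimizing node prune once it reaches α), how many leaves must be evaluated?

C [α=-∞,β=+∞]: v=7
D [α=-∞,β=7]: v=7 after child 2 ≥ β → β-cutoff, skip 1
B [α=-∞,β=+∞]: v=7
F [α=7,β=+∞]: v=-1
E [α=7,β=+∞]: v=-1 after child 1 ≤ α → α-cutoff, skip 1
I [α=7,β=+∞]: v=5
H [α=7,β=+∞]: v=5 after child 1 ≤ α → α-cutoff, skip 2
Root [α=-∞,β=+∞]: v=7
Leaves evaluated: 9 of 15.

9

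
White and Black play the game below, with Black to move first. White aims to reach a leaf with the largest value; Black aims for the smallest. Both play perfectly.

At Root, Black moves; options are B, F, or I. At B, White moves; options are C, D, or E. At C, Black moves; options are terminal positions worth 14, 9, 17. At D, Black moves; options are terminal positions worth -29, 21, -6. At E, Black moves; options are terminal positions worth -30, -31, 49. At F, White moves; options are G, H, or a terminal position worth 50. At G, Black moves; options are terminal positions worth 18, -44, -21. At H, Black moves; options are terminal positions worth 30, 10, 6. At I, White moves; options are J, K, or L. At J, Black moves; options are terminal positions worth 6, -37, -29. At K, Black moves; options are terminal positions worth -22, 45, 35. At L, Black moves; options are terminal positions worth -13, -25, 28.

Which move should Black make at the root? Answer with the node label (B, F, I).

C (Black): min(14, 9, 17) = 9
D (Black): min(-29, 21, -6) = -29
E (Black): min(-30, -31, 49) = -31
B (White): max(9, -29, -31) = 9
G (Black): min(18, -44, -21) = -44
H (Black): min(30, 10, 6) = 6
F (White): max(-44, 6, 50) = 50
J (Black): min(6, -37, -29) = -37
K (Black): min(-22, 45, 35) = -22
L (Black): min(-13, -25, 28) = -25
I (White): max(-37, -22, -25) = -22
Root (Black): min(9, 50, -22) = -22
Black picks the child with the lowest value: I (value -22).

I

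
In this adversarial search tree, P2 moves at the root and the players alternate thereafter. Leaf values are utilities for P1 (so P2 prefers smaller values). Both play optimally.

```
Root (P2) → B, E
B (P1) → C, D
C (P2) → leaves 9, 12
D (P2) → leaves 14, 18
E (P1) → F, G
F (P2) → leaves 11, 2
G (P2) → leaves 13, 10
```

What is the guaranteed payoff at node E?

F: min(11, 2) = 2
G: min(13, 10) = 10
E: max(2, 10) = 10

10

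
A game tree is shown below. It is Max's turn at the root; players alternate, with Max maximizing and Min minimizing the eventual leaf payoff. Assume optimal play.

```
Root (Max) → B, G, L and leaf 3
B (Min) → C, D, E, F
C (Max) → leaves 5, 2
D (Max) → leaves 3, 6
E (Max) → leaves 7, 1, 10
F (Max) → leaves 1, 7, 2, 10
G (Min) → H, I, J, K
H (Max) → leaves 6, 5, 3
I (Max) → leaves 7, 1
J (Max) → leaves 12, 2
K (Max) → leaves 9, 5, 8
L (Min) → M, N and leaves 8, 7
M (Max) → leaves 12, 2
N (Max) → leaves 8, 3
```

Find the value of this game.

7

C (Max): max(5, 2) = 5
D (Max): max(3, 6) = 6
E (Max): max(7, 1, 10) = 10
F (Max): max(1, 7, 2, 10) = 10
B (Min): min(5, 6, 10, 10) = 5
H (Max): max(6, 5, 3) = 6
I (Max): max(7, 1) = 7
J (Max): max(12, 2) = 12
K (Max): max(9, 5, 8) = 9
G (Min): min(6, 7, 12, 9) = 6
M (Max): max(12, 2) = 12
N (Max): max(8, 3) = 8
L (Min): min(12, 8, 8, 7) = 7
Root (Max): max(5, 6, 7, 3) = 7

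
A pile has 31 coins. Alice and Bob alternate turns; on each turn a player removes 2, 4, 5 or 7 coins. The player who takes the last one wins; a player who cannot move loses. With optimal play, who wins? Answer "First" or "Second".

Compute winning (W) and losing (L) positions by backward induction:
i:   0  1  2  3  4  5  6  7  8  9 10 11 12 13 14 15 16 17 18 19 20 21 22 23 24 25 26 27 28 29 30 31
     L  L  W  W  W  W  W  W  W  L  L  W  W  W  W  W  W  W  L  L  W  W  W  W  W  W  W  L  L  W  W  W
Position 31 is W, so the first player wins.

First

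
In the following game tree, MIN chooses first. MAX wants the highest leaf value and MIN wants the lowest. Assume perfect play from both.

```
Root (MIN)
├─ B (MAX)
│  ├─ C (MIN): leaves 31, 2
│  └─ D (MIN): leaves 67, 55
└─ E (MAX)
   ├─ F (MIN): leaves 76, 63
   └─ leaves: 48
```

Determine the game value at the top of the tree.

C (MIN): min(31, 2) = 2
D (MIN): min(67, 55) = 55
B (MAX): max(2, 55) = 55
F (MIN): min(76, 63) = 63
E (MAX): max(63, 48) = 63
Root (MIN): min(55, 63) = 55

55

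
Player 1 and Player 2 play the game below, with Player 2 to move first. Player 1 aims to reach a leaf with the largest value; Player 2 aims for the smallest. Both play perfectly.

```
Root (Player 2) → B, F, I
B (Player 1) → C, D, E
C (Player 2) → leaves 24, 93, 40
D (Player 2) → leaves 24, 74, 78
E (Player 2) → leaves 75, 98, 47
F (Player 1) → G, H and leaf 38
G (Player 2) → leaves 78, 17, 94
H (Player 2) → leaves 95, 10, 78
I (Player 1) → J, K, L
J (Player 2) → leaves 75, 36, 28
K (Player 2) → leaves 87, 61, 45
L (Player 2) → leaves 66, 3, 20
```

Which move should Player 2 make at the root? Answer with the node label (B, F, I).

F

C (Player 2): min(24, 93, 40) = 24
D (Player 2): min(24, 74, 78) = 24
E (Player 2): min(75, 98, 47) = 47
B (Player 1): max(24, 24, 47) = 47
G (Player 2): min(78, 17, 94) = 17
H (Player 2): min(95, 10, 78) = 10
F (Player 1): max(17, 10, 38) = 38
J (Player 2): min(75, 36, 28) = 28
K (Player 2): min(87, 61, 45) = 45
L (Player 2): min(66, 3, 20) = 3
I (Player 1): max(28, 45, 3) = 45
Root (Player 2): min(47, 38, 45) = 38
Player 2 picks the child with the lowest value: F (value 38).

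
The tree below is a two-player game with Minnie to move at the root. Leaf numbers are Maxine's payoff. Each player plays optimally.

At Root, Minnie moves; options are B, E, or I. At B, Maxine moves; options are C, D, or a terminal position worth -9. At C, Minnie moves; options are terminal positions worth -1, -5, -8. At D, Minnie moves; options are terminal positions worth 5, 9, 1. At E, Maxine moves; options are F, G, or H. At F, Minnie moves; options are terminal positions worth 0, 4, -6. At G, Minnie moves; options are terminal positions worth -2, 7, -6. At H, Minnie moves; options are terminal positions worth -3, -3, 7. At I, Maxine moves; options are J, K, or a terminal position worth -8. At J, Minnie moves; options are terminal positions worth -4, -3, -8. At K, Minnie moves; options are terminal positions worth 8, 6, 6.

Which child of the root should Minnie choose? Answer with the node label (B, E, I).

E

C (Minnie): min(-1, -5, -8) = -8
D (Minnie): min(5, 9, 1) = 1
B (Maxine): max(-8, 1, -9) = 1
F (Minnie): min(0, 4, -6) = -6
G (Minnie): min(-2, 7, -6) = -6
H (Minnie): min(-3, -3, 7) = -3
E (Maxine): max(-6, -6, -3) = -3
J (Minnie): min(-4, -3, -8) = -8
K (Minnie): min(8, 6, 6) = 6
I (Maxine): max(-8, 6, -8) = 6
Root (Minnie): min(1, -3, 6) = -3
Minnie picks the child with the lowest value: E (value -3).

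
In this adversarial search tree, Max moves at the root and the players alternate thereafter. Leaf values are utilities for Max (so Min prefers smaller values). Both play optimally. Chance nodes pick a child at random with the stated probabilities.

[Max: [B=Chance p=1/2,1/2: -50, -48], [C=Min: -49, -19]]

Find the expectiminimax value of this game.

-49

B (Chance): 1/2·-50 + 1/2·-48 = -49
C (Min): min(-49, -19) = -49
Root (Max): max(-49, -49) = -49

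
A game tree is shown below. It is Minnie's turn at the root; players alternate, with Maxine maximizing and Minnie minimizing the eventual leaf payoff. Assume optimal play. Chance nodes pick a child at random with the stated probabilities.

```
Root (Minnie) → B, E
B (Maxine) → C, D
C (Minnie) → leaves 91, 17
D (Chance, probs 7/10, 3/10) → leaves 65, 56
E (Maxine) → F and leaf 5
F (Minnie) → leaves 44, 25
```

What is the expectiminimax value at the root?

C (Minnie): min(91, 17) = 17
D (Chance): 7/10·65 + 3/10·56 = 62.3
B (Maxine): max(17, 62.3) = 62.3
F (Minnie): min(44, 25) = 25
E (Maxine): max(25, 5) = 25
Root (Minnie): min(62.3, 25) = 25

25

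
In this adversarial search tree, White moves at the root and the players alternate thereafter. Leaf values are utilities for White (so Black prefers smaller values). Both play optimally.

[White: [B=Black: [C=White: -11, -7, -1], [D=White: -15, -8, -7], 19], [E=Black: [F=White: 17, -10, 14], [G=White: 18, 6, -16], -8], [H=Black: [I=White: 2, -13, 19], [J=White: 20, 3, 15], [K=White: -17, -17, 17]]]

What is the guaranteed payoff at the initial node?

C (White): max(-11, -7, -1) = -1
D (White): max(-15, -8, -7) = -7
B (Black): min(-1, -7, 19) = -7
F (White): max(17, -10, 14) = 17
G (White): max(18, 6, -16) = 18
E (Black): min(17, 18, -8) = -8
I (White): max(2, -13, 19) = 19
J (White): max(20, 3, 15) = 20
K (White): max(-17, -17, 17) = 17
H (Black): min(19, 20, 17) = 17
Root (White): max(-7, -8, 17) = 17

17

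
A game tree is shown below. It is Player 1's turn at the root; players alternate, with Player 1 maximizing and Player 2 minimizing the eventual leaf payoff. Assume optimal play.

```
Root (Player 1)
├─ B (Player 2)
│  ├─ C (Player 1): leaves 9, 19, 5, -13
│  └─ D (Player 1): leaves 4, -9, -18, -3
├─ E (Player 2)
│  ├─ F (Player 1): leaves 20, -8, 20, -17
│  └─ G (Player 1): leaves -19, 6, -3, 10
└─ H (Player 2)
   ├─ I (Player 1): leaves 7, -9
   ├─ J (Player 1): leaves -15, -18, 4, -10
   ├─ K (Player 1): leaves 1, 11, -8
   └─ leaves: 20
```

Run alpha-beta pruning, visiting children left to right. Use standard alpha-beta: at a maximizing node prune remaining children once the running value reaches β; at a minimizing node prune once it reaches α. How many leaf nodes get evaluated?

18

C [α=-∞,β=+∞]: v=19
D [α=-∞,β=19]: v=4
B [α=-∞,β=+∞]: v=4
F [α=4,β=+∞]: v=20
G [α=4,β=20]: v=10
E [α=4,β=+∞]: v=10
I [α=10,β=+∞]: v=7
H [α=10,β=+∞]: v=7 after child 1 ≤ α → α-cutoff, skip 3
Root [α=-∞,β=+∞]: v=10
Leaves evaluated: 18 of 26.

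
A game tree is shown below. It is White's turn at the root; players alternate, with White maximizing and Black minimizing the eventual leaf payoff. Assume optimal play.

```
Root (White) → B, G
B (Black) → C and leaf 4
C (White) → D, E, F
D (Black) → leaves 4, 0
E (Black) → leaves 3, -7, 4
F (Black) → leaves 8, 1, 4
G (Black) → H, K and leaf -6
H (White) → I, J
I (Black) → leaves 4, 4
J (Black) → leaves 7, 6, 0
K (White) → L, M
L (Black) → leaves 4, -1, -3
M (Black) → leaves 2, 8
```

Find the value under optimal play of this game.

1

D (Black): min(4, 0) = 0
E (Black): min(3, -7, 4) = -7
F (Black): min(8, 1, 4) = 1
C (White): max(0, -7, 1) = 1
B (Black): min(1, 4) = 1
I (Black): min(4, 4) = 4
J (Black): min(7, 6, 0) = 0
H (White): max(4, 0) = 4
L (Black): min(4, -1, -3) = -3
M (Black): min(2, 8) = 2
K (White): max(-3, 2) = 2
G (Black): min(4, 2, -6) = -6
Root (White): max(1, -6) = 1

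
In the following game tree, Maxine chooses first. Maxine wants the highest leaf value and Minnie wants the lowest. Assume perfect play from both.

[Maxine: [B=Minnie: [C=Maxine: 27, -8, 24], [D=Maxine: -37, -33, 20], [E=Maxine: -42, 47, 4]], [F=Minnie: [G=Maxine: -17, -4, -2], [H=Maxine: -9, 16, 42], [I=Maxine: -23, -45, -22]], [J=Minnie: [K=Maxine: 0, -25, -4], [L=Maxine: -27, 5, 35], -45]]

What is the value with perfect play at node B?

C: max(27, -8, 24) = 27
D: max(-37, -33, 20) = 20
E: max(-42, 47, 4) = 47
B: min(27, 20, 47) = 20

20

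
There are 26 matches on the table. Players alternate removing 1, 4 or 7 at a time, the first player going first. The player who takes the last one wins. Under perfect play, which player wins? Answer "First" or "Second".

Second

Compute winning (W) and losing (L) positions by backward induction:
i:   0  1  2  3  4  5  6  7  8  9 10 11 12 13 14 15 16 17 18 19 20 21 22 23 24 25 26
     L  W  L  W  W  L  W  W  L  W  L  W  W  L  W  W  L  W  L  W  W  L  W  W  L  W  L
Position 26 is L, so the second player wins.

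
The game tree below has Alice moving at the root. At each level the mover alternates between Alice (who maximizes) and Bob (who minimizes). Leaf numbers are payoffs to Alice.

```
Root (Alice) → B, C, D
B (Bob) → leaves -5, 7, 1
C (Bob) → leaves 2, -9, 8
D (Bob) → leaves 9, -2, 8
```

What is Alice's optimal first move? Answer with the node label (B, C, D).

B (Bob): min(-5, 7, 1) = -5
C (Bob): min(2, -9, 8) = -9
D (Bob): min(9, -2, 8) = -2
Root (Alice): max(-5, -9, -2) = -2
Alice picks the child with the highest value: D (value -2).

D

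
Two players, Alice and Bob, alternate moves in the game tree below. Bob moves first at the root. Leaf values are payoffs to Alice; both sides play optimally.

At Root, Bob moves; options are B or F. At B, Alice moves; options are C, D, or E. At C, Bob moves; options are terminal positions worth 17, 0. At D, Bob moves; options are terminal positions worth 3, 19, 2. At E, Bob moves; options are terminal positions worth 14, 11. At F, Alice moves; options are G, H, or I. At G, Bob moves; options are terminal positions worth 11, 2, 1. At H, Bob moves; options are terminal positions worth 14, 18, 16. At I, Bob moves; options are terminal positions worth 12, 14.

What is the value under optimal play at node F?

14

G: min(11, 2, 1) = 1
H: min(14, 18, 16) = 14
I: min(12, 14) = 12
F: max(1, 14, 12) = 14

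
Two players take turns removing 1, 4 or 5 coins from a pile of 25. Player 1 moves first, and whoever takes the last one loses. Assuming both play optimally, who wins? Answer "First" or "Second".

Second

Positions where the player to move wins (W) vs loses (L):
i:   0  1  2  3  4  5  6  7  8  9 10 11 12 13 14 15 16 17 18 19 20 21 22 23 24 25
     W  L  W  L  W  W  W  W  W  L  W  L  W  W  W  W  W  L  W  L  W  W  W  W  W  L
Position 25 is L, so the second player wins.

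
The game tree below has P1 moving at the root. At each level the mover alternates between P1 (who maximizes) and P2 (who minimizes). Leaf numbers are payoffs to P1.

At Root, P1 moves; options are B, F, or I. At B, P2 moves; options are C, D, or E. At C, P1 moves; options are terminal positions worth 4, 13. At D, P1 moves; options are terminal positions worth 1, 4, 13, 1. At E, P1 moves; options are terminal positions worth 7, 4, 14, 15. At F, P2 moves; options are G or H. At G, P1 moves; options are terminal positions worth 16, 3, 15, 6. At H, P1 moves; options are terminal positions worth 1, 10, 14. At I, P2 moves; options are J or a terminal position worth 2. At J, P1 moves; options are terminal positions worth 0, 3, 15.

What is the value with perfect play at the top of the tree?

C (P1): max(4, 13) = 13
D (P1): max(1, 4, 13, 1) = 13
E (P1): max(7, 4, 14, 15) = 15
B (P2): min(13, 13, 15) = 13
G (P1): max(16, 3, 15, 6) = 16
H (P1): max(1, 10, 14) = 14
F (P2): min(16, 14) = 14
J (P1): max(0, 3, 15) = 15
I (P2): min(15, 2) = 2
Root (P1): max(13, 14, 2) = 14

14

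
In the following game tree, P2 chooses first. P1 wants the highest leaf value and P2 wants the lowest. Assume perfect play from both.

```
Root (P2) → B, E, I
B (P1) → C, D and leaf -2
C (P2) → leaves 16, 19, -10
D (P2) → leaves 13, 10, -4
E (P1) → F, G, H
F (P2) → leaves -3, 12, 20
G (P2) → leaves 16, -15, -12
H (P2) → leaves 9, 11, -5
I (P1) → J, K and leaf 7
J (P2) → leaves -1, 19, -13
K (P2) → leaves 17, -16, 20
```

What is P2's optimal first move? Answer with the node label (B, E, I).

E

C (P2): min(16, 19, -10) = -10
D (P2): min(13, 10, -4) = -4
B (P1): max(-10, -4, -2) = -2
F (P2): min(-3, 12, 20) = -3
G (P2): min(16, -15, -12) = -15
H (P2): min(9, 11, -5) = -5
E (P1): max(-3, -15, -5) = -3
J (P2): min(-1, 19, -13) = -13
K (P2): min(17, -16, 20) = -16
I (P1): max(-13, -16, 7) = 7
Root (P2): min(-2, -3, 7) = -3
P2 picks the child with the lowest value: E (value -3).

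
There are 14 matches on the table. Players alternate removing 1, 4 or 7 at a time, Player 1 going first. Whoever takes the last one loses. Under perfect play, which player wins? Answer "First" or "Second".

Second

Positions where the player to move wins (W) vs loses (L):
i:   0  1  2  3  4  5  6  7  8  9 10 11 12 13 14
     W  L  W  L  W  W  L  W  W  L  W  L  W  W  L
Position 14 is L, so the second player wins.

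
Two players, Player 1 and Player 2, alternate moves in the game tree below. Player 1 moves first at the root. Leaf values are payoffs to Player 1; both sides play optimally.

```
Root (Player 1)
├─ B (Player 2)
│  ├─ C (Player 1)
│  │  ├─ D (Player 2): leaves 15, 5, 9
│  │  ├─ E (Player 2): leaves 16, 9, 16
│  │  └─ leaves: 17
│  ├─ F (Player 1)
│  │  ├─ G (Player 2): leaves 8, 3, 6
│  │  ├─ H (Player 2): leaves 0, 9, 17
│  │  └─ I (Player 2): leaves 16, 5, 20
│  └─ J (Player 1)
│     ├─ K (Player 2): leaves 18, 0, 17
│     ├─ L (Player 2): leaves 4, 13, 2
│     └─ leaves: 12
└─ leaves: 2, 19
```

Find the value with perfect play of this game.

D (Player 2): min(15, 5, 9) = 5
E (Player 2): min(16, 9, 16) = 9
C (Player 1): max(5, 9, 17) = 17
G (Player 2): min(8, 3, 6) = 3
H (Player 2): min(0, 9, 17) = 0
I (Player 2): min(16, 5, 20) = 5
F (Player 1): max(3, 0, 5) = 5
K (Player 2): min(18, 0, 17) = 0
L (Player 2): min(4, 13, 2) = 2
J (Player 1): max(0, 2, 12) = 12
B (Player 2): min(17, 5, 12) = 5
Root (Player 1): max(5, 2, 19) = 19

19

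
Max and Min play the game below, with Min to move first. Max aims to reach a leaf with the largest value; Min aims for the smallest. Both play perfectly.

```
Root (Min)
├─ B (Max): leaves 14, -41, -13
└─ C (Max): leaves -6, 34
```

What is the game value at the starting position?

B (Max): max(14, -41, -13) = 14
C (Max): max(-6, 34) = 34
Root (Min): min(14, 34) = 14

14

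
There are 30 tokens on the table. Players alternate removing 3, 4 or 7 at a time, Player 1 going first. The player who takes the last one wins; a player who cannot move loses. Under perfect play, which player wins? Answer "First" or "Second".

Second

W/L table (W = player to move can force a win):
i:   0  1  2  3  4  5  6  7  8  9 10 11 12 13 14 15 16 17 18 19 20 21 22 23 24 25 26 27 28 29 30
     L  L  L  W  W  W  W  W  W  W  L  L  L  W  W  W  W  W  W  W  L  L  L  W  W  W  W  W  W  W  L
Position 30 is L, so the second player wins.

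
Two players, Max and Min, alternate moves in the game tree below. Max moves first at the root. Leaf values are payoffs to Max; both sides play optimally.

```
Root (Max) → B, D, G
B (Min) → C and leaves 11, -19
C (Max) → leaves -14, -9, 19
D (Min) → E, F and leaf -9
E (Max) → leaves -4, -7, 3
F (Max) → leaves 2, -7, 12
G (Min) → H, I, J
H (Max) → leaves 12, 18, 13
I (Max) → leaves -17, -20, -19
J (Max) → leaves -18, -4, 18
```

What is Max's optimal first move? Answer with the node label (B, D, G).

C (Max): max(-14, -9, 19) = 19
B (Min): min(19, 11, -19) = -19
E (Max): max(-4, -7, 3) = 3
F (Max): max(2, -7, 12) = 12
D (Min): min(3, 12, -9) = -9
H (Max): max(12, 18, 13) = 18
I (Max): max(-17, -20, -19) = -17
J (Max): max(-18, -4, 18) = 18
G (Min): min(18, -17, 18) = -17
Root (Max): max(-19, -9, -17) = -9
Max picks the child with the highest value: D (value -9).

D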